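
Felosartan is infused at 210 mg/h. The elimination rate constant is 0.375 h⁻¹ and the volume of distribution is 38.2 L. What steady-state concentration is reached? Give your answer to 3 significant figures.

14.7 µg/mL

CL = k · V = 0.375 × 38.2 = 14.33 L/h
Css = rate / CL = 210 / 14.33 ≈ 14.7 µg/mL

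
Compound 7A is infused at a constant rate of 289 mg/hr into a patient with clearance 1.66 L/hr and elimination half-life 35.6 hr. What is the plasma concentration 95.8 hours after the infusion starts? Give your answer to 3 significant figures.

147 µg/mL

Css = rate / CL = 289 / 1.66 = 174.1 µg/mL
k = ln 2 / 35.6 = 0.01947 hr⁻¹
C(t) = Css (1 − e^(−kt)) = 174.1 × (1 − e^(−1.865)) = 174.1 × 0.8451 ≈ 147 µg/mL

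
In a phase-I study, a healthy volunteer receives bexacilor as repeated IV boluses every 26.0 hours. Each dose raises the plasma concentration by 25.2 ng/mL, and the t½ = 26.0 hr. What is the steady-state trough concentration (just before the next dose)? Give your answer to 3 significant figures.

25.2 ng/mL

k = ln 2 / 26.0 = 0.02666 hr⁻¹
Fraction remaining after one interval: e^(−kτ) = e^(−0.02666 × 26.0) = 0.5000
R = 1 / (1 − 0.5000) = 2.000
Css,max = 25.2 × 2.000 = 50.40 ng/mL
Css,min = Css,max × e^(−kτ) = 50.40 × 0.5000 ≈ 25.2 ng/mL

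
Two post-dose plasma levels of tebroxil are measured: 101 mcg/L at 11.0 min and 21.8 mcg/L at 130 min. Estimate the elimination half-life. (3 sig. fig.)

k = ln(C₁/C₂) / (t₂ − t₁) = ln(101/21.8) / (130 − 11.0)
  = 1.533 / 119.0 = 0.01288 min⁻¹
t½ = ln 2 / k = ln 2 / 0.01288 ≈ 53.8 minutes

53.8 minutes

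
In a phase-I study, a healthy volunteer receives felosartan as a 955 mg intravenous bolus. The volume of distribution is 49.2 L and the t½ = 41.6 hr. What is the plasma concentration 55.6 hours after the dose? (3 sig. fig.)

C₀ = dose / V = 955 / 49.2 = 19.41 µg/mL
k = ln 2 / 41.6 = 0.01666 hr⁻¹
C(t) = C₀ e^(−kt) = 19.41 × e^(−0.01666 × 55.6) = 19.41 × e^(−0.9264) = 19.41 × 0.3960 ≈ 7.69 µg/mL

7.69 µg/mL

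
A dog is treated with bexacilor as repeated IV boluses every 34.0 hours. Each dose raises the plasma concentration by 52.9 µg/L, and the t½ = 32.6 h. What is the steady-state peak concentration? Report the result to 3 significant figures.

103 µg/L

k = ln 2 / 32.6 = 0.02126 h⁻¹
Fraction remaining after one interval: e^(−kτ) = e^(−0.02126 × 34.0) = 0.4853
R = 1 / (1 − 0.4853) = 1.943
Css,max = 52.9 × 1.943 ≈ 103 µg/L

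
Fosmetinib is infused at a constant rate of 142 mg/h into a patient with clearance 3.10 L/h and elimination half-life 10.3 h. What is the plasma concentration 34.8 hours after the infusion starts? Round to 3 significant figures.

Css = rate / CL = 142 / 3.10 = 45.81 µg/mL
k = ln 2 / 10.3 = 0.06730 h⁻¹
C(t) = Css (1 − e^(−kt)) = 45.81 × (1 − e^(−2.342)) = 45.81 × 0.9039 ≈ 41.4 µg/mL

41.4 µg/mL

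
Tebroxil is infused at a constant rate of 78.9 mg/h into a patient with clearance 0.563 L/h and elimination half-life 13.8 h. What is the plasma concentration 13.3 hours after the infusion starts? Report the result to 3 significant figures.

68.3 mg/L

Css = rate / CL = 78.9 / 0.563 = 140.1 mg/L
k = ln 2 / 13.8 = 0.05023 h⁻¹
C(t) = Css (1 − e^(−kt)) = 140.1 × (1 − e^(−0.6680)) = 140.1 × 0.4873 ≈ 68.3 mg/L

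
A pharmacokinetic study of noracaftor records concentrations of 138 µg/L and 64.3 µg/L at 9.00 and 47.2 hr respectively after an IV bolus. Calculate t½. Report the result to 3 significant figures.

k = ln(C₁/C₂) / (t₂ − t₁) = ln(138/64.3) / (47.2 − 9.00)
  = 0.7637 / 38.20 = 0.01999 hr⁻¹
t½ = ln 2 / k = ln 2 / 0.01999 ≈ 34.7 hours

34.7 hours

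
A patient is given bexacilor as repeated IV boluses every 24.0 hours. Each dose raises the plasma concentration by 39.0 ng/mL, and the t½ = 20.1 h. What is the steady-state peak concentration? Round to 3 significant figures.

k = ln 2 / 20.1 = 0.03448 h⁻¹
Fraction remaining after one interval: e^(−kτ) = e^(−0.03448 × 24.0) = 0.4371
R = 1 / (1 − 0.4371) = 1.776
Css,max = 39.0 × 1.776 ≈ 69.3 ng/mL

69.3 ng/mL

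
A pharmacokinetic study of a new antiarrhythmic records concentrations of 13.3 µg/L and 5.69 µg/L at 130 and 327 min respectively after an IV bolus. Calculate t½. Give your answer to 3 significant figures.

161 minutes

k = ln(C₁/C₂) / (t₂ − t₁) = ln(13.3/5.69) / (327 − 130)
  = 0.8491 / 197.0 = 0.004310 min⁻¹
t½ = ln 2 / k = ln 2 / 0.004310 ≈ 161 minutes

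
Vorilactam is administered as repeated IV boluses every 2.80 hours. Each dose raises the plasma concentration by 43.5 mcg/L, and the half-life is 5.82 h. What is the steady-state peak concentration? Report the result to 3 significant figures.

153 mcg/L

k = ln 2 / 5.82 = 0.1191 h⁻¹
Fraction remaining after one interval: e^(−kτ) = e^(−0.1191 × 2.80) = 0.7164
R = 1 / (1 − 0.7164) = 3.526
Css,max = 43.5 × 3.526 ≈ 153 mcg/L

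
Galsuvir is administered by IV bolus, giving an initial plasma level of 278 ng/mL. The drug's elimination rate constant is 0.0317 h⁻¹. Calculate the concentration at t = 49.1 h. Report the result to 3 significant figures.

C(t) = C₀ e^(−kt) = 278 × e^(−0.03170 × 49.1) = 278 × e^(−1.556) = 278 × 0.2109 ≈ 58.6 ng/mL

58.6 ng/mL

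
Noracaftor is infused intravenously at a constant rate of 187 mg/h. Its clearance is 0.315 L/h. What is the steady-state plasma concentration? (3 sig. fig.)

594 µg/mL

Css = infusion rate / CL = 187 / 0.315 ≈ 594 µg/mL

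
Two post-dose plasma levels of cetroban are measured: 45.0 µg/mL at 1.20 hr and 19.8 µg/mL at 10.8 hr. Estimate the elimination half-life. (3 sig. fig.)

8.11 hours

k = ln(C₁/C₂) / (t₂ − t₁) = ln(45.0/19.8) / (10.8 − 1.20)
  = 0.8210 / 9.600 = 0.08552 hr⁻¹
t½ = ln 2 / k = ln 2 / 0.08552 ≈ 8.11 hours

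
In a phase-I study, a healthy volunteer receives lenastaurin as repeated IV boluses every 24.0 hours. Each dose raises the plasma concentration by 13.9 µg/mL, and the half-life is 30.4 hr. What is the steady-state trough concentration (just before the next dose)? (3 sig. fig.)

k = ln 2 / 30.4 = 0.02280 hr⁻¹
Fraction remaining after one interval: e^(−kτ) = e^(−0.02280 × 24.0) = 0.5786
R = 1 / (1 − 0.5786) = 2.373
Css,max = 13.9 × 2.373 = 32.98 µg/mL
Css,min = Css,max × e^(−kτ) = 32.98 × 0.5786 ≈ 19.1 µg/mL

19.1 µg/mL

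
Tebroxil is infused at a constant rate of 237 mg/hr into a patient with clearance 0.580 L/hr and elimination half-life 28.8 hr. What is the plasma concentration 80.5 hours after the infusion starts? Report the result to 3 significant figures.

Css = rate / CL = 237 / 0.580 = 408.6 µg/mL
k = ln 2 / 28.8 = 0.02407 hr⁻¹
C(t) = Css (1 − e^(−kt)) = 408.6 × (1 − e^(−1.937)) = 408.6 × 0.8559 ≈ 350 µg/mL

350 µg/mL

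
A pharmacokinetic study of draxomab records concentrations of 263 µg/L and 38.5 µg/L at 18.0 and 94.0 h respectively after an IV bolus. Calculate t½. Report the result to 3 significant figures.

k = ln(C₁/C₂) / (t₂ − t₁) = ln(263/38.5) / (94.0 − 18.0)
  = 1.921 / 76.00 = 0.02528 h⁻¹
t½ = ln 2 / k = ln 2 / 0.02528 ≈ 27.4 hours

27.4 hours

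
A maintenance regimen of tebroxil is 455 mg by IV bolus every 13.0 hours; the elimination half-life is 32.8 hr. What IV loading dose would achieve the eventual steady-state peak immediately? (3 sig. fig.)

1890 mg

k = ln 2 / 32.8 = 0.02113 hr⁻¹
Accumulation ratio R = 1 / (1 − e^(−kτ)) = 1 / (1 − e^(−0.02113×13.0)) = 1 / (1 − 0.7598) = 4.163
Loading dose = maintenance dose × R = 455 × 4.163 ≈ 1890 mg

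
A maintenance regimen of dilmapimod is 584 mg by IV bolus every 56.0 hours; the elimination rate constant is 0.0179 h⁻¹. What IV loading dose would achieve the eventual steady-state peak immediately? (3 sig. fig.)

923 mg

Accumulation ratio R = 1 / (1 − e^(−kτ)) = 1 / (1 − e^(−0.01790×56.0)) = 1 / (1 − 0.3670) = 1.580
Loading dose = maintenance dose × R = 584 × 1.580 ≈ 923 mg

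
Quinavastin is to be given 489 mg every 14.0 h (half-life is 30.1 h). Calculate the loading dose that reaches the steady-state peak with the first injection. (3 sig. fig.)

k = ln 2 / 30.1 = 0.02303 h⁻¹
Accumulation ratio R = 1 / (1 − e^(−kτ)) = 1 / (1 − e^(−0.02303×14.0)) = 1 / (1 − 0.7244) = 3.629
Loading dose = maintenance dose × R = 489 × 3.629 ≈ 1770 mg

1770 mg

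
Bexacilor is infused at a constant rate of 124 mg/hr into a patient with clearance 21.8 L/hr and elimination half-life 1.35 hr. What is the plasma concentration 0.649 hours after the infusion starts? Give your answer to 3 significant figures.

1.61 µg/mL

Css = rate / CL = 124 / 21.8 = 5.688 µg/mL
k = ln 2 / 1.35 = 0.5134 hr⁻¹
C(t) = Css (1 − e^(−kt)) = 5.688 × (1 − e^(−0.3332)) = 5.688 × 0.2834 ≈ 1.61 µg/mL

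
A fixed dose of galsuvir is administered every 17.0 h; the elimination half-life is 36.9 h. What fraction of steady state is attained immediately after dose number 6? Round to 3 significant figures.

0.853

k = ln 2 / 36.9 = 0.01878 h⁻¹
f_n = 1 − e^(−nkτ) = 1 − e^(−6 × 0.01878 × 17.0) = 1 − e^(−1.916) = 1 − 0.1472 ≈ 0.853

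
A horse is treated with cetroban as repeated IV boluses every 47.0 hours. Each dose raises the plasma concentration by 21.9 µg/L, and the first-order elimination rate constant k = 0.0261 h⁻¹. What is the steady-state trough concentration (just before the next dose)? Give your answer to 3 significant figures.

Fraction remaining after one interval: e^(−kτ) = e^(−0.02610 × 47.0) = 0.2933
R = 1 / (1 − 0.2933) = 1.415
Css,max = 21.9 × 1.415 = 30.99 µg/L
Css,min = Css,max × e^(−kτ) = 30.99 × 0.2933 ≈ 9.09 µg/L

9.09 µg/L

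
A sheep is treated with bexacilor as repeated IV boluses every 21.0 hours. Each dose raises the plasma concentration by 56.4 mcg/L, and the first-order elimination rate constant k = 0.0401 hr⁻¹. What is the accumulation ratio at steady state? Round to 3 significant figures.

Fraction remaining after one interval: e^(−kτ) = e^(−0.04010 × 21.0) = 0.4308
R = 1 / (1 − 0.4308) = 1 / 0.5692 ≈ 1.76

1.76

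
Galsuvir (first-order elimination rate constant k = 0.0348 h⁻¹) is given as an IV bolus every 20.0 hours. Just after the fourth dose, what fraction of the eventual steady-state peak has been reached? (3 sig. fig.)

0.938

f_n = 1 − e^(−nkτ) = 1 − e^(−4 × 0.03480 × 20.0) = 1 − e^(−2.784) = 1 − 0.06179 ≈ 0.938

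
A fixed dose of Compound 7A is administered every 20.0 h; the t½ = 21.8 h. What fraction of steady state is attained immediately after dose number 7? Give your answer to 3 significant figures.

k = ln 2 / 21.8 = 0.03180 h⁻¹
f_n = 1 − e^(−nkτ) = 1 − e^(−7 × 0.03180 × 20.0) = 1 − e^(−4.451) = 1 − 0.01166 ≈ 0.988

0.988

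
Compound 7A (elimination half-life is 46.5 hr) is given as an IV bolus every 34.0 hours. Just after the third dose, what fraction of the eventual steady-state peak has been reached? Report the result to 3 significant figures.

0.781

k = ln 2 / 46.5 = 0.01491 hr⁻¹
f_n = 1 − e^(−nkτ) = 1 − e^(−3 × 0.01491 × 34.0) = 1 − e^(−1.520) = 1 − 0.2186 ≈ 0.781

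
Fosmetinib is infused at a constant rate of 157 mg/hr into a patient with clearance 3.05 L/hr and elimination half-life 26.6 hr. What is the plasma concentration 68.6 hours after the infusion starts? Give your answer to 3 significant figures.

Css = rate / CL = 157 / 3.05 = 51.48 µg/mL
k = ln 2 / 26.6 = 0.02606 hr⁻¹
C(t) = Css (1 − e^(−kt)) = 51.48 × (1 − e^(−1.788)) = 51.48 × 0.8326 ≈ 42.9 µg/mL

42.9 µg/mL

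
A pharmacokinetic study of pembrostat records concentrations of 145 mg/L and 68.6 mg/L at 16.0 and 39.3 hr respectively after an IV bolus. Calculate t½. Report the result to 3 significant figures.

k = ln(C₁/C₂) / (t₂ − t₁) = ln(145/68.6) / (39.3 − 16.0)
  = 0.7484 / 23.30 = 0.03212 hr⁻¹
t½ = ln 2 / k = ln 2 / 0.03212 ≈ 21.6 hours

21.6 hours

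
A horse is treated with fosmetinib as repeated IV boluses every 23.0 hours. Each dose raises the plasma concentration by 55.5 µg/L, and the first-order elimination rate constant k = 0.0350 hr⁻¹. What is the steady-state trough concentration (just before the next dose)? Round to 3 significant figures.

Fraction remaining after one interval: e^(−kτ) = e^(−0.03500 × 23.0) = 0.4471
R = 1 / (1 − 0.4471) = 1.809
Css,max = 55.5 × 1.809 = 100.4 µg/L
Css,min = Css,max × e^(−kτ) = 100.4 × 0.4471 ≈ 44.9 µg/L

44.9 µg/L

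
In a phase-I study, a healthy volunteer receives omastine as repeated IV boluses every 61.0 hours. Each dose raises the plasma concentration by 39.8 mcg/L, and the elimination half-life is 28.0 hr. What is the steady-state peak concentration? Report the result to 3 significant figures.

k = ln 2 / 28.0 = 0.02476 hr⁻¹
Fraction remaining after one interval: e^(−kτ) = e^(−0.02476 × 61.0) = 0.2209
R = 1 / (1 − 0.2209) = 1.284
Css,max = 39.8 × 1.284 ≈ 51.1 mcg/L

51.1 mcg/L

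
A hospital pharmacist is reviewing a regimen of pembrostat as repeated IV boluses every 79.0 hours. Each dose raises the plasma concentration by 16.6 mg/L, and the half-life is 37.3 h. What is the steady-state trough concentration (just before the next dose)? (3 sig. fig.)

k = ln 2 / 37.3 = 0.01858 h⁻¹
Fraction remaining after one interval: e^(−kτ) = e^(−0.01858 × 79.0) = 0.2304
R = 1 / (1 − 0.2304) = 1.299
Css,max = 16.6 × 1.299 = 21.57 mg/L
Css,min = Css,max × e^(−kτ) = 21.57 × 0.2304 ≈ 4.97 mg/L

4.97 mg/L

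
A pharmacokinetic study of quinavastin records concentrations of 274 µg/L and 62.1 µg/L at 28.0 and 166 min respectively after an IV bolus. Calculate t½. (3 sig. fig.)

64.4 minutes

k = ln(C₁/C₂) / (t₂ − t₁) = ln(274/62.1) / (166 − 28.0)
  = 1.484 / 138.0 = 0.01076 min⁻¹
t½ = ln 2 / k = ln 2 / 0.01076 ≈ 64.4 minutes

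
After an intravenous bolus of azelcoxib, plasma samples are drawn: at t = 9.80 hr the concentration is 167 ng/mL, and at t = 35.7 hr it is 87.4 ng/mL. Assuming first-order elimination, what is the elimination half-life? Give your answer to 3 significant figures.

27.7 hours

k = ln(C₁/C₂) / (t₂ − t₁) = ln(167/87.4) / (35.7 − 9.80)
  = 0.6475 / 25.90 = 0.02500 hr⁻¹
t½ = ln 2 / k = ln 2 / 0.02500 ≈ 27.7 hours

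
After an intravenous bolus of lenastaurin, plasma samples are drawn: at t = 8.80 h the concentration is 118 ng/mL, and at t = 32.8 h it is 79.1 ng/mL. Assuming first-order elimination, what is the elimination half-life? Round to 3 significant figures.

41.6 hours

k = ln(C₁/C₂) / (t₂ − t₁) = ln(118/79.1) / (32.8 − 8.80)
  = 0.4000 / 24.00 = 0.01667 h⁻¹
t½ = ln 2 / k = ln 2 / 0.01667 ≈ 41.6 hours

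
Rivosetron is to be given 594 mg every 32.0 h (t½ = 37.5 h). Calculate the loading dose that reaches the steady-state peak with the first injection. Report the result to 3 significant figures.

1330 mg

k = ln 2 / 37.5 = 0.01848 h⁻¹
Accumulation ratio R = 1 / (1 − e^(−kτ)) = 1 / (1 − e^(−0.01848×32.0)) = 1 / (1 − 0.5535) = 2.240
Loading dose = maintenance dose × R = 594 × 2.240 ≈ 1330 mg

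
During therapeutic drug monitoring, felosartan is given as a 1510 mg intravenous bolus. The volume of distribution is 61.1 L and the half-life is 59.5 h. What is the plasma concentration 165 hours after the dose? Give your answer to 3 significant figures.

C₀ = dose / V = 1510 / 61.1 = 24.71 mg/L
k = ln 2 / 59.5 = 0.01165 h⁻¹
C(t) = C₀ e^(−kt) = 24.71 × e^(−0.01165 × 165) = 24.71 × e^(−1.922) = 24.71 × 0.1463 ≈ 3.62 mg/L

3.62 mg/L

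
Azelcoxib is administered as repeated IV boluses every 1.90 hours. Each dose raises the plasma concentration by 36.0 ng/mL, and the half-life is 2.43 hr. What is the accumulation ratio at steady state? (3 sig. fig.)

k = ln 2 / 2.43 = 0.2852 hr⁻¹
Fraction remaining after one interval: e^(−kτ) = e^(−0.2852 × 1.90) = 0.5816
R = 1 / (1 − 0.5816) = 1 / 0.4184 ≈ 2.39

2.39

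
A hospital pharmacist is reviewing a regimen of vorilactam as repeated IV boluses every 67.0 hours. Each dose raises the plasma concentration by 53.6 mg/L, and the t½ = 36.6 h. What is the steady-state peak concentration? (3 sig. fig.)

74.6 mg/L

k = ln 2 / 36.6 = 0.01894 h⁻¹
Fraction remaining after one interval: e^(−kτ) = e^(−0.01894 × 67.0) = 0.2811
R = 1 / (1 − 0.2811) = 1.391
Css,max = 53.6 × 1.391 ≈ 74.6 mg/L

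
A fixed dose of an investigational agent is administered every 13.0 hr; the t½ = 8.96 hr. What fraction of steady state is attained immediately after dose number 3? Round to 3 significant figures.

0.951

k = ln 2 / 8.96 = 0.07736 hr⁻¹
f_n = 1 − e^(−nkτ) = 1 − e^(−3 × 0.07736 × 13.0) = 1 − e^(−3.017) = 1 − 0.04895 ≈ 0.951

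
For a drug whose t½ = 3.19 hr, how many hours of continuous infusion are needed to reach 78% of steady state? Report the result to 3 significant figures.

k = ln 2 / 3.19 = 0.2173 hr⁻¹
f = 1 − e^(−kt)  ⇒  t = −ln(1 − f) / k
t = −ln(1 − 0.78) / 0.2173 = 1.514 / 0.2173 ≈ 6.97 hours

6.97 hours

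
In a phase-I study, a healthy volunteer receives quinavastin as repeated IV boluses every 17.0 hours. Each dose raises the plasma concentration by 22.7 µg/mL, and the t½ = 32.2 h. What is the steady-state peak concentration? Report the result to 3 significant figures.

k = ln 2 / 32.2 = 0.02153 h⁻¹
Fraction remaining after one interval: e^(−kτ) = e^(−0.02153 × 17.0) = 0.6935
R = 1 / (1 − 0.6935) = 3.263
Css,max = 22.7 × 3.263 ≈ 74.1 µg/mL

74.1 µg/mL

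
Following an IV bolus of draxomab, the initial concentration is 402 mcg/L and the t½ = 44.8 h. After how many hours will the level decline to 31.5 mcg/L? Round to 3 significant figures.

k = ln 2 / 44.8 = 0.01547 h⁻¹
C(t) = C₀ e^(−kt)  ⇒  t = ln(C₀/C) / k
t = ln(402/31.5) / 0.01547 = 2.546 / 0.01547 ≈ 165 hours

165 hours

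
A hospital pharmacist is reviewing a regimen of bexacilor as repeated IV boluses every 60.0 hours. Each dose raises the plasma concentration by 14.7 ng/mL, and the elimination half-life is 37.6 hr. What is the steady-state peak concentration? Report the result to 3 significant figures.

k = ln 2 / 37.6 = 0.01843 hr⁻¹
Fraction remaining after one interval: e^(−kτ) = e^(−0.01843 × 60.0) = 0.3309
R = 1 / (1 − 0.3309) = 1.494
Css,max = 14.7 × 1.494 ≈ 22.0 ng/mL

22.0 ng/mL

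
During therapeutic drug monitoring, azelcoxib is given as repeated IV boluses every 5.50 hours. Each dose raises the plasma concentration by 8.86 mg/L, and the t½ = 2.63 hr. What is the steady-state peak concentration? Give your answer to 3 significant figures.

k = ln 2 / 2.63 = 0.2636 hr⁻¹
Fraction remaining after one interval: e^(−kτ) = e^(−0.2636 × 5.50) = 0.2347
R = 1 / (1 − 0.2347) = 1.307
Css,max = 8.86 × 1.307 ≈ 11.6 mg/L

11.6 mg/L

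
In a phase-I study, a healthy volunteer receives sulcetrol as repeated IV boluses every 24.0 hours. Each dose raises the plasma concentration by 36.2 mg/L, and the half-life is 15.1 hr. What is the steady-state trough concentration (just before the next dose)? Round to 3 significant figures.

k = ln 2 / 15.1 = 0.04590 hr⁻¹
Fraction remaining after one interval: e^(−kτ) = e^(−0.04590 × 24.0) = 0.3323
R = 1 / (1 − 0.3323) = 1.498
Css,max = 36.2 × 1.498 = 54.22 mg/L
Css,min = Css,max × e^(−kτ) = 54.22 × 0.3323 ≈ 18.0 mg/L

18.0 mg/L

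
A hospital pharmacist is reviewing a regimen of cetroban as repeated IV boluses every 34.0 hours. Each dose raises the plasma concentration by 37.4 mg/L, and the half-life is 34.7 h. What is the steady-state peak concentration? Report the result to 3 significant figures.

75.9 mg/L

k = ln 2 / 34.7 = 0.01998 h⁻¹
Fraction remaining after one interval: e^(−kτ) = e^(−0.01998 × 34.0) = 0.5070
R = 1 / (1 − 0.5070) = 2.029
Css,max = 37.4 × 2.029 ≈ 75.9 mg/L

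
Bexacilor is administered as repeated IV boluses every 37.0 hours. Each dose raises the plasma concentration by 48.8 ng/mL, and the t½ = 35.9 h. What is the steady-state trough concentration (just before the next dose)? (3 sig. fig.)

46.8 ng/mL

k = ln 2 / 35.9 = 0.01931 h⁻¹
Fraction remaining after one interval: e^(−kτ) = e^(−0.01931 × 37.0) = 0.4895
R = 1 / (1 − 0.4895) = 1.959
Css,max = 48.8 × 1.959 = 95.59 ng/mL
Css,min = Css,max × e^(−kτ) = 95.59 × 0.4895 ≈ 46.8 ng/mL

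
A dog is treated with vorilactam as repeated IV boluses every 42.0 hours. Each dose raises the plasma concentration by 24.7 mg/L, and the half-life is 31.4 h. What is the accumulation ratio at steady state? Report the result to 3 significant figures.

1.65

k = ln 2 / 31.4 = 0.02207 h⁻¹
Fraction remaining after one interval: e^(−kτ) = e^(−0.02207 × 42.0) = 0.3957
R = 1 / (1 − 0.3957) = 1 / 0.6043 ≈ 1.65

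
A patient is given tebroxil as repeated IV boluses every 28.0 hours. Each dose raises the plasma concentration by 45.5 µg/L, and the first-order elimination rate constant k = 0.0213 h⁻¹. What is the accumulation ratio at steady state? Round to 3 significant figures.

2.23

Fraction remaining after one interval: e^(−kτ) = e^(−0.02130 × 28.0) = 0.5508
R = 1 / (1 − 0.5508) = 1 / 0.4492 ≈ 2.23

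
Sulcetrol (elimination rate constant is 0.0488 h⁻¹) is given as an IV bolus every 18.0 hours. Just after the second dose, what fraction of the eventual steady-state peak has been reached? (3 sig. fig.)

f_n = 1 − e^(−nkτ) = 1 − e^(−2 × 0.04880 × 18.0) = 1 − e^(−1.757) = 1 − 0.1726 ≈ 0.827

0.827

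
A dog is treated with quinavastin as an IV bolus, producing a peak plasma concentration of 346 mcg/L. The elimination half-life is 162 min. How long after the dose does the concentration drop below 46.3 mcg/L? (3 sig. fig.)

k = ln 2 / 162 = 0.004279 min⁻¹
C(t) = C₀ e^(−kt)  ⇒  t = ln(C₀/C) / k
t = ln(346/46.3) / 0.004279 = 2.011 / 0.004279 ≈ 470 minutes

470 minutes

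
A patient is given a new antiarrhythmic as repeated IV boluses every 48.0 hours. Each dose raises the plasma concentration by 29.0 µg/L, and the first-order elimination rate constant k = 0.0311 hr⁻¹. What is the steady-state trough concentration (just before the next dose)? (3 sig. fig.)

8.41 µg/L

Fraction remaining after one interval: e^(−kτ) = e^(−0.03110 × 48.0) = 0.2247
R = 1 / (1 − 0.2247) = 1.290
Css,max = 29.0 × 1.290 = 37.41 µg/L
Css,min = Css,max × e^(−kτ) = 37.41 × 0.2247 ≈ 8.41 µg/L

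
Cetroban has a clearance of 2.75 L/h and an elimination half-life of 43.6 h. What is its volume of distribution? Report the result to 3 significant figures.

k = ln 2 / t½ = ln 2 / 43.6 = 0.01590 h⁻¹
V = CL / k = 2.75 / 0.01590 ≈ 173 L

173 L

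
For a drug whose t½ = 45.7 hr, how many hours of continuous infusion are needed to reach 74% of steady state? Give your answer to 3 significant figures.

k = ln 2 / 45.7 = 0.01517 hr⁻¹
f = 1 − e^(−kt)  ⇒  t = −ln(1 − f) / k
t = −ln(1 − 0.74) / 0.01517 = 1.347 / 0.01517 ≈ 88.8 hours

88.8 hours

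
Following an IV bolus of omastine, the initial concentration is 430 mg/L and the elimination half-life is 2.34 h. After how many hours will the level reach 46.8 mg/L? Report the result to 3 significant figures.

k = ln 2 / 2.34 = 0.2962 h⁻¹
C(t) = C₀ e^(−kt)  ⇒  t = ln(C₀/C) / k
t = ln(430/46.8) / 0.2962 = 2.218 / 0.2962 ≈ 7.49 hours

7.49 hours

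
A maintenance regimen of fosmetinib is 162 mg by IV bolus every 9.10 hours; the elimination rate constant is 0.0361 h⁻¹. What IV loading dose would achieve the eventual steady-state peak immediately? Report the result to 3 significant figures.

579 mg

Accumulation ratio R = 1 / (1 − e^(−kτ)) = 1 / (1 − e^(−0.03610×9.10)) = 1 / (1 − 0.7200) = 3.571
Loading dose = maintenance dose × R = 162 × 3.571 ≈ 579 mg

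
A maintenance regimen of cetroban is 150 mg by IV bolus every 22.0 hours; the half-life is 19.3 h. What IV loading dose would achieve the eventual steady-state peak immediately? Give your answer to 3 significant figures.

275 mg

k = ln 2 / 19.3 = 0.03591 h⁻¹
Accumulation ratio R = 1 / (1 − e^(−kτ)) = 1 / (1 − e^(−0.03591×22.0)) = 1 / (1 − 0.4538) = 1.831
Loading dose = maintenance dose × R = 150 × 1.831 ≈ 275 mg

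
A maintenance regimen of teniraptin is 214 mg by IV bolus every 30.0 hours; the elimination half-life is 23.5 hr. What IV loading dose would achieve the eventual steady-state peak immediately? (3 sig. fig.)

k = ln 2 / 23.5 = 0.02950 hr⁻¹
Accumulation ratio R = 1 / (1 − e^(−kτ)) = 1 / (1 − e^(−0.02950×30.0)) = 1 / (1 − 0.4128) = 1.703
Loading dose = maintenance dose × R = 214 × 1.703 ≈ 364 mg

364 mg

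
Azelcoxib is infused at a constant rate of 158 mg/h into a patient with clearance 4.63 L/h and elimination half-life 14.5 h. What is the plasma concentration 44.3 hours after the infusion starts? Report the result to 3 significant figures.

Css = rate / CL = 158 / 4.63 = 34.13 mg/L
k = ln 2 / 14.5 = 0.04780 h⁻¹
C(t) = Css (1 − e^(−kt)) = 34.13 × (1 − e^(−2.118)) = 34.13 × 0.8797 ≈ 30.0 mg/L

30.0 mg/L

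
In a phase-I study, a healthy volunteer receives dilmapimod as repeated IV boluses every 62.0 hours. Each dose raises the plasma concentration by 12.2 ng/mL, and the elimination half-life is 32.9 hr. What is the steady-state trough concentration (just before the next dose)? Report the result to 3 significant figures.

4.53 ng/mL

k = ln 2 / 32.9 = 0.02107 hr⁻¹
Fraction remaining after one interval: e^(−kτ) = e^(−0.02107 × 62.0) = 0.2708
R = 1 / (1 − 0.2708) = 1.371
Css,max = 12.2 × 1.371 = 16.73 ng/mL
Css,min = Css,max × e^(−kτ) = 16.73 × 0.2708 ≈ 4.53 ng/mL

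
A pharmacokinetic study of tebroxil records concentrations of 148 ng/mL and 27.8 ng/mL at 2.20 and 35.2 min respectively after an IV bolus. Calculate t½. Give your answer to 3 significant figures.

k = ln(C₁/C₂) / (t₂ − t₁) = ln(148/27.8) / (35.2 − 2.20)
  = 1.672 / 33.00 = 0.05067 min⁻¹
t½ = ln 2 / k = ln 2 / 0.05067 ≈ 13.7 minutes

13.7 minutes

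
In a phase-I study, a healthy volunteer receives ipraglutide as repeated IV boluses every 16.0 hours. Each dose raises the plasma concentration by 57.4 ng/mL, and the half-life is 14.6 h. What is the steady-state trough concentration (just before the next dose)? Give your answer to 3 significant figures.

50.5 ng/mL

k = ln 2 / 14.6 = 0.04748 h⁻¹
Fraction remaining after one interval: e^(−kτ) = e^(−0.04748 × 16.0) = 0.4678
R = 1 / (1 − 0.4678) = 1.879
Css,max = 57.4 × 1.879 = 107.9 ng/mL
Css,min = Css,max × e^(−kτ) = 107.9 × 0.4678 ≈ 50.5 ng/mL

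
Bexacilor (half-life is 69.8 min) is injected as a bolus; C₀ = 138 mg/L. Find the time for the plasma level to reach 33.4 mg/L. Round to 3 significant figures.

k = ln 2 / 69.8 = 0.009930 min⁻¹
C(t) = C₀ e^(−kt)  ⇒  t = ln(C₀/C) / k
t = ln(138/33.4) / 0.009930 = 1.419 / 0.009930 ≈ 143 minutes

143 minutes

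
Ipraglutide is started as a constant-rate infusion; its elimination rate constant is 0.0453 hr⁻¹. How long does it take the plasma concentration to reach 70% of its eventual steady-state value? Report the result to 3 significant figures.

26.6 hours

f = 1 − e^(−kt)  ⇒  t = −ln(1 − f) / k
t = −ln(1 − 0.7) / 0.04530 = 1.204 / 0.04530 ≈ 26.6 hours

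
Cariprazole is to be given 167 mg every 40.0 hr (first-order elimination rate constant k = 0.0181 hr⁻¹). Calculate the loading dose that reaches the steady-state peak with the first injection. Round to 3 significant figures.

Accumulation ratio R = 1 / (1 − e^(−kτ)) = 1 / (1 − e^(−0.01810×40.0)) = 1 / (1 − 0.4848) = 1.941
Loading dose = maintenance dose × R = 167 × 1.941 ≈ 324 mg

324 mg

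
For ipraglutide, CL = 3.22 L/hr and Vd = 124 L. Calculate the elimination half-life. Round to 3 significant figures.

26.7 hours

k = CL / V = 3.22 / 124 = 0.02597 hr⁻¹
t½ = ln 2 / k = ln 2 / 0.02597 ≈ 26.7 hours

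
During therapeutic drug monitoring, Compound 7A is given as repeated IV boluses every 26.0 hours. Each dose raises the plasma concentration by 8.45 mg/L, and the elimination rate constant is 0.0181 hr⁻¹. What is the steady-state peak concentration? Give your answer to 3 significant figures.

22.5 mg/L

Fraction remaining after one interval: e^(−kτ) = e^(−0.01810 × 26.0) = 0.6246
R = 1 / (1 − 0.6246) = 2.664
Css,max = 8.45 × 2.664 ≈ 22.5 mg/L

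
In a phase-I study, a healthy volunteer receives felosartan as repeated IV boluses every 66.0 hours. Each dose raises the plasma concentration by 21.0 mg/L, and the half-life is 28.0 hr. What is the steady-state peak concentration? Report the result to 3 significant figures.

k = ln 2 / 28.0 = 0.02476 hr⁻¹
Fraction remaining after one interval: e^(−kτ) = e^(−0.02476 × 66.0) = 0.1952
R = 1 / (1 − 0.1952) = 1.243
Css,max = 21.0 × 1.243 ≈ 26.1 mg/L

26.1 mg/L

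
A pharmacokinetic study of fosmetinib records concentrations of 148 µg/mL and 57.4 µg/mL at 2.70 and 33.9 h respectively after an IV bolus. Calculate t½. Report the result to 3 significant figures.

k = ln(C₁/C₂) / (t₂ − t₁) = ln(148/57.4) / (33.9 − 2.70)
  = 0.9472 / 31.20 = 0.03036 h⁻¹
t½ = ln 2 / k = ln 2 / 0.03036 ≈ 22.8 hours

22.8 hours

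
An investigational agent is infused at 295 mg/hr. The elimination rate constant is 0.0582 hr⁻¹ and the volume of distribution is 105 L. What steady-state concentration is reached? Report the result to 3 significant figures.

48.3 mg/L

CL = k · V = 0.0582 × 105 = 6.111 L/hr
Css = rate / CL = 295 / 6.111 ≈ 48.3 mg/L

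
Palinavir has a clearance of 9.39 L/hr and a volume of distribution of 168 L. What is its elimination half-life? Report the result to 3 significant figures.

12.4 hours

k = CL / V = 9.39 / 168 = 0.05589 hr⁻¹
t½ = ln 2 / k = ln 2 / 0.05589 ≈ 12.4 hours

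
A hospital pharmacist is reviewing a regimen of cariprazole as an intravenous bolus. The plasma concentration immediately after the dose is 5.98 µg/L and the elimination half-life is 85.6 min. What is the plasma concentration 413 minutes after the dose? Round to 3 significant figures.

k = ln 2 / 85.6 = 0.008098 min⁻¹
C(t) = C₀ e^(−kt) = 5.98 × e^(−0.008098 × 413) = 5.98 × e^(−3.344) = 5.98 × 0.03529 ≈ 0.211 µg/L

0.211 µg/L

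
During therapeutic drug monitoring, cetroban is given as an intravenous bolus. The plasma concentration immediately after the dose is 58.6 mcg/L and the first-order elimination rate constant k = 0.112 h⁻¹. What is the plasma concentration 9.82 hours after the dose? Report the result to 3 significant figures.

C(t) = C₀ e^(−kt) = 58.6 × e^(−0.1120 × 9.82) = 58.6 × e^(−1.100) = 58.6 × 0.3329 ≈ 19.5 mcg/L

19.5 mcg/L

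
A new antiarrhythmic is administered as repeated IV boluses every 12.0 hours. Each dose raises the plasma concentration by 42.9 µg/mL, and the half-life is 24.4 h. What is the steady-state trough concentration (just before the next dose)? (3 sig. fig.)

106 µg/mL

k = ln 2 / 24.4 = 0.02841 h⁻¹
Fraction remaining after one interval: e^(−kτ) = e^(−0.02841 × 12.0) = 0.7111
R = 1 / (1 − 0.7111) = 3.462
Css,max = 42.9 × 3.462 = 148.5 µg/mL
Css,min = Css,max × e^(−kτ) = 148.5 × 0.7111 ≈ 106 µg/mL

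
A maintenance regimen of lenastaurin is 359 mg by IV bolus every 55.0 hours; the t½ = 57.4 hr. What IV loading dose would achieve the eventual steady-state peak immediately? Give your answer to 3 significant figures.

k = ln 2 / 57.4 = 0.01208 hr⁻¹
Accumulation ratio R = 1 / (1 − e^(−kτ)) = 1 / (1 − e^(−0.01208×55.0)) = 1 / (1 − 0.5147) = 2.061
Loading dose = maintenance dose × R = 359 × 2.061 ≈ 740 mg

740 mg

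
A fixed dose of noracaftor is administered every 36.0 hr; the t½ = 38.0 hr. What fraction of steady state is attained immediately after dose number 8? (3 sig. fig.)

0.995

k = ln 2 / 38.0 = 0.01824 hr⁻¹
f_n = 1 − e^(−nkτ) = 1 − e^(−8 × 0.01824 × 36.0) = 1 − e^(−5.253) = 1 − 0.005230 ≈ 0.995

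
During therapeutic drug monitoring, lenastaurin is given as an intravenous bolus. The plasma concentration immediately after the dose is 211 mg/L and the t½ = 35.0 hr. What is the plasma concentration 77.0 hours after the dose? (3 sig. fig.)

45.9 mg/L

k = ln 2 / 35.0 = 0.01980 hr⁻¹
77.0 hr is 2.200 half-lives, so C = 211 × (1/2)^2.200 = 211 × 0.2176 ≈ 45.9 mg/L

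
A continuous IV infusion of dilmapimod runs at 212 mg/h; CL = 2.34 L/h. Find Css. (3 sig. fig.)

90.6 mg/L

Css = infusion rate / CL = 212 / 2.34 ≈ 90.6 mg/L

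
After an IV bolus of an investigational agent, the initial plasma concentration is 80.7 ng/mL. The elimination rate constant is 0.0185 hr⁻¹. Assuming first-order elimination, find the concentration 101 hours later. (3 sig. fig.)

C(t) = C₀ e^(−kt) = 80.7 × e^(−0.01850 × 101) = 80.7 × e^(−1.868) = 80.7 × 0.1544 ≈ 12.5 ng/mL

12.5 ng/mL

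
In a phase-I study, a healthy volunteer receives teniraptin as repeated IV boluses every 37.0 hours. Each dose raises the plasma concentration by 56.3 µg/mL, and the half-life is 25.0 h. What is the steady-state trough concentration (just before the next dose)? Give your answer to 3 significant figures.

31.5 µg/mL

k = ln 2 / 25.0 = 0.02773 h⁻¹
Fraction remaining after one interval: e^(−kτ) = e^(−0.02773 × 37.0) = 0.3585
R = 1 / (1 − 0.3585) = 1.559
Css,max = 56.3 × 1.559 = 87.76 µg/mL
Css,min = Css,max × e^(−kτ) = 87.76 × 0.3585 ≈ 31.5 µg/mL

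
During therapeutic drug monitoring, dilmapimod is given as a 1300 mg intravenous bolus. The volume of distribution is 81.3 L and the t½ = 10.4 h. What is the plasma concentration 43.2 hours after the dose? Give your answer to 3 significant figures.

0.898 mg/L

C₀ = dose / V = 1300 / 81.3 = 15.99 mg/L
k = ln 2 / 10.4 = 0.06665 h⁻¹
C(t) = C₀ e^(−kt) = 15.99 × e^(−0.06665 × 43.2) = 15.99 × e^(−2.879) = 15.99 × 0.05618 ≈ 0.898 mg/L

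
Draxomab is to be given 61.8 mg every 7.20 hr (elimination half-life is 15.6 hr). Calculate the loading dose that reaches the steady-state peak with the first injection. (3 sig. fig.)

226 mg

k = ln 2 / 15.6 = 0.04443 hr⁻¹
Accumulation ratio R = 1 / (1 − e^(−kτ)) = 1 / (1 − e^(−0.04443×7.20)) = 1 / (1 − 0.7262) = 3.652
Loading dose = maintenance dose × R = 61.8 × 3.652 ≈ 226 mg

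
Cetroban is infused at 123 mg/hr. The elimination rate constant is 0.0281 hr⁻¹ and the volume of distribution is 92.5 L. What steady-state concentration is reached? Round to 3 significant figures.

CL = k · V = 0.0281 × 92.5 = 2.599 L/hr
Css = rate / CL = 123 / 2.599 ≈ 47.3 µg/mL

47.3 µg/mL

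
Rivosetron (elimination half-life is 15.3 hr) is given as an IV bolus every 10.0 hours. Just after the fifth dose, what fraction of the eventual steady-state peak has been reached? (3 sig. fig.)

k = ln 2 / 15.3 = 0.04530 hr⁻¹
f_n = 1 − e^(−nkτ) = 1 − e^(−5 × 0.04530 × 10.0) = 1 − e^(−2.265) = 1 − 0.1038 ≈ 0.896

0.896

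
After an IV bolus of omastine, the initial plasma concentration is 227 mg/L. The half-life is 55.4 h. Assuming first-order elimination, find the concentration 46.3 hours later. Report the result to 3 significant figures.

k = ln 2 / 55.4 = 0.01251 h⁻¹
C(t) = C₀ e^(−kt) = 227 × e^(−0.01251 × 46.3) = 227 × e^(−0.5793) = 227 × 0.5603 ≈ 127 mg/L

127 mg/L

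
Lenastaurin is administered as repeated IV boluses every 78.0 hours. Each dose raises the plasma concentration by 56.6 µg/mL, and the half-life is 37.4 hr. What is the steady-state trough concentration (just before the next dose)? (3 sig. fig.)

17.4 µg/mL

k = ln 2 / 37.4 = 0.01853 hr⁻¹
Fraction remaining after one interval: e^(−kτ) = e^(−0.01853 × 78.0) = 0.2356
R = 1 / (1 − 0.2356) = 1.308
Css,max = 56.6 × 1.308 = 74.05 µg/mL
Css,min = Css,max × e^(−kτ) = 74.05 × 0.2356 ≈ 17.4 µg/mL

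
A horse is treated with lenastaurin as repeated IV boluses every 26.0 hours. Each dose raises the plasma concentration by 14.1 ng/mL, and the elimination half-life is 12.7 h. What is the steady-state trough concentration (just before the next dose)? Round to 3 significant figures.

4.50 ng/mL

k = ln 2 / 12.7 = 0.05458 h⁻¹
Fraction remaining after one interval: e^(−kτ) = e^(−0.05458 × 26.0) = 0.2419
R = 1 / (1 − 0.2419) = 1.319
Css,max = 14.1 × 1.319 = 18.60 ng/mL
Css,min = Css,max × e^(−kτ) = 18.60 × 0.2419 ≈ 4.50 ng/mL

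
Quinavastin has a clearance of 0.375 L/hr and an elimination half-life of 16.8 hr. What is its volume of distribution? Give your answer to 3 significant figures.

9.09 L

k = ln 2 / t½ = ln 2 / 16.8 = 0.04126 hr⁻¹
V = CL / k = 0.375 / 0.04126 ≈ 9.09 L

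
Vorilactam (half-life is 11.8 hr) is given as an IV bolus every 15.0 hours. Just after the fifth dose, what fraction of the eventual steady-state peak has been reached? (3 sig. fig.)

0.988

k = ln 2 / 11.8 = 0.05874 hr⁻¹
f_n = 1 − e^(−nkτ) = 1 − e^(−5 × 0.05874 × 15.0) = 1 − e^(−4.406) = 1 − 0.01221 ≈ 0.988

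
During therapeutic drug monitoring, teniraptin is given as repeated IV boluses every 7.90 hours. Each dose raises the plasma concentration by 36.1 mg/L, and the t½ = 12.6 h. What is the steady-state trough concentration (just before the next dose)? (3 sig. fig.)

k = ln 2 / 12.6 = 0.05501 h⁻¹
Fraction remaining after one interval: e^(−kτ) = e^(−0.05501 × 7.90) = 0.6475
R = 1 / (1 − 0.6475) = 2.837
Css,max = 36.1 × 2.837 = 102.4 mg/L
Css,min = Css,max × e^(−kτ) = 102.4 × 0.6475 ≈ 66.3 mg/L

66.3 mg/L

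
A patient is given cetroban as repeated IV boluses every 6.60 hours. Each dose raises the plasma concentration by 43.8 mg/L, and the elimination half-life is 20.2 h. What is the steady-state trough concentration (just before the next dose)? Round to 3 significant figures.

172 mg/L

k = ln 2 / 20.2 = 0.03431 h⁻¹
Fraction remaining after one interval: e^(−kτ) = e^(−0.03431 × 6.60) = 0.7973
R = 1 / (1 − 0.7973) = 4.934
Css,max = 43.8 × 4.934 = 216.1 mg/L
Css,min = Css,max × e^(−kτ) = 216.1 × 0.7973 ≈ 172 mg/L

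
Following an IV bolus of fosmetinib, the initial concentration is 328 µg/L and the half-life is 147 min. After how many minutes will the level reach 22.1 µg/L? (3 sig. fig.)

k = ln 2 / 147 = 0.004715 min⁻¹
C(t) = C₀ e^(−kt)  ⇒  t = ln(C₀/C) / k
t = ln(328/22.1) / 0.004715 = 2.697 / 0.004715 ≈ 572 minutes

572 minutes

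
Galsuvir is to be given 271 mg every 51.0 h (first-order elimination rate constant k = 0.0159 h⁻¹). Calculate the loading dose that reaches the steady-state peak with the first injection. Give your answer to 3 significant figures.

488 mg

Accumulation ratio R = 1 / (1 − e^(−kτ)) = 1 / (1 − e^(−0.01590×51.0)) = 1 / (1 − 0.4445) = 1.800
Loading dose = maintenance dose × R = 271 × 1.800 ≈ 488 mg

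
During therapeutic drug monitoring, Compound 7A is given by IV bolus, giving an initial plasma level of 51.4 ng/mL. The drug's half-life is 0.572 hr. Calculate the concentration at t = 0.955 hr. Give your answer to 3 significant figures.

k = ln 2 / 0.572 = 1.212 hr⁻¹
0.955 hr is 1.670 half-lives, so C = 51.4 × (1/2)^1.670 = 51.4 × 0.3143 ≈ 16.2 ng/mL

16.2 ng/mL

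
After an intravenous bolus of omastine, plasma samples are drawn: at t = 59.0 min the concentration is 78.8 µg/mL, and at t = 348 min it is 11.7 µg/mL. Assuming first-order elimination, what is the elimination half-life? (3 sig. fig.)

105 minutes

k = ln(C₁/C₂) / (t₂ − t₁) = ln(78.8/11.7) / (348 − 59.0)
  = 1.907 / 289.0 = 0.006600 min⁻¹
t½ = ln 2 / k = ln 2 / 0.006600 ≈ 105 minutes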